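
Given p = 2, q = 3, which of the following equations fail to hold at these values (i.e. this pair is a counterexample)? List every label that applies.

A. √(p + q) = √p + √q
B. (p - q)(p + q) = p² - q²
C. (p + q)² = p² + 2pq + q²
Evaluating each claim at the given values:
A. LHS = √(5) ≈ 2.236, RHS = √(2) + √(3) ≈ 3.146 → fails here (LHS ≠ RHS)
B. LHS = -5, RHS = -5 → holds here (LHS = RHS)
C. LHS = 25, RHS = 25 → holds here (LHS = RHS)

Answer: A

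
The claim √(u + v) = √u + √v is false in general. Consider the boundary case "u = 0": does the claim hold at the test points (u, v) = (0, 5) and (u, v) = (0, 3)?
At (0, 5): LHS = √(5) ≈ 2.236, RHS = √(5) ≈ 2.236 → equal
At (0, 3): LHS = √(3) ≈ 1.732, RHS = √(3) ≈ 1.732 → equal

So the claim does hold at both of these boundary points, even though it is not an identity.

Answer: Yes, holds at both test points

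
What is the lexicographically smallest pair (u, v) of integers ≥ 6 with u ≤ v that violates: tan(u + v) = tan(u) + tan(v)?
(u, v) = (6, 6)

Substituting (6, 6) into the claim:
LHS = tan(6 + 6) = tan(12) ≈ -0.6359
RHS = tan(6) + tan(6) = 2·tan(6) ≈ -0.582

Since LHS ≠ RHS, this pair disproves the claim, and no lexicographically smaller pair (u ≤ v, integers ≥ 6) does.

For instance (9, 13) is also a counterexample (LHS = tan(22) ≈ 0.008852, RHS = tan(9) + tan(13) ≈ 0.01071), but it's lexicographically larger.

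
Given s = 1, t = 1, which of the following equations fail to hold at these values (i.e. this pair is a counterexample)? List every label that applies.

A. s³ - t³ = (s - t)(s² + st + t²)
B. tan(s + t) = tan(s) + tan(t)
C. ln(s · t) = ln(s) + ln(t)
Evaluating each claim at the given values:
A. LHS = 0, RHS = 0 → holds here (LHS = RHS)
B. LHS = tan(2) ≈ -2.185, RHS = 2·tan(1) ≈ 3.115 → fails here (LHS ≠ RHS)
C. LHS = 0, RHS = 0 → holds here (LHS = RHS)

Answer: B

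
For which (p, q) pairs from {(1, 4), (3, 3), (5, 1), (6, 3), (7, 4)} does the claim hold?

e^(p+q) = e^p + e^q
None

Testing each pair:
(1, 4): LHS = e^5 ≈ 148.4, RHS = e + e^4 ≈ 57.32 → fails
(3, 3): LHS = e^6 ≈ 403.4, RHS = 2·e^3 ≈ 40.17 → fails
(5, 1): LHS = e^6 ≈ 403.4, RHS = e + e^5 ≈ 151.1 → fails
(6, 3): LHS = e^9 ≈ 8103, RHS = e^3 + e^6 ≈ 423.5 → fails
(7, 4): LHS = e^11 ≈ 59874.1, RHS = e^4 + e^7 ≈ 1151 → fails

No pair satisfies the claim.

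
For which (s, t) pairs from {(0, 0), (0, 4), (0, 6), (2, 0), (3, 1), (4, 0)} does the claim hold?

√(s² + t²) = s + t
Testing each pair:
(0, 0): LHS = 0, RHS = 0 → holds
(0, 4): LHS = 4, RHS = 4 → holds
(0, 6): LHS = 6, RHS = 6 → holds
(2, 0): LHS = 2, RHS = 2 → holds
(3, 1): LHS = √(10) ≈ 3.162, RHS = 4 → fails
(4, 0): LHS = 4, RHS = 4 → holds

5 of 6 pairs satisfy the claim.

Answer: (0, 0), (0, 4), (0, 6), (2, 0), (4, 0)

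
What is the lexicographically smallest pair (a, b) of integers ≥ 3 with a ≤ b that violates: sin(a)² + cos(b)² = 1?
(a, b) = (3, 4)

Substituting (3, 4) into the claim:
LHS = sin(3)² + cos(4)² ≈ 0.4472
RHS = 1

Since LHS ≠ RHS, this pair disproves the claim, and no lexicographically smaller pair (a ≤ b, integers ≥ 3) does.

For instance (5, 10) is also a counterexample (LHS = cos(10)² + sin(5)² ≈ 1.624, RHS = 1), but it's lexicographically larger.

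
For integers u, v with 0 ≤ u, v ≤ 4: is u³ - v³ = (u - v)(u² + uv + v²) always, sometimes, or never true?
Always true

The identity holds for every pair in the range. For instance at (u, v) = (0, 3): both sides equal -27.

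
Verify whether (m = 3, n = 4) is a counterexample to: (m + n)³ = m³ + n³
Yes

Substituting m = 3, n = 4:
LHS = (3 + 4)³ = 343
RHS = 3³ + 4³ = 91

Since LHS ≠ RHS, this pair disproves the claim.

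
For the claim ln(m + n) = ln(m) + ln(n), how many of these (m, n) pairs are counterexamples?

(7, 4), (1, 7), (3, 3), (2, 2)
Testing each pair:
(7, 4): LHS = ln(11) ≈ 2.398, RHS = ln(4) + ln(7) ≈ 3.332 → counterexample
(1, 7): LHS = ln(8) ≈ 2.079, RHS = ln(7) ≈ 1.946 → counterexample
(3, 3): LHS = ln(6) ≈ 1.792, RHS = 2·ln(3) ≈ 2.197 → counterexample
(2, 2): LHS = ln(4) ≈ 1.386, RHS = 2·ln(2) ≈ 1.386 → satisfies claim

That makes 3 counterexamples.

Answer: 3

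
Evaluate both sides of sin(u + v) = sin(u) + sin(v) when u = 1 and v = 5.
LHS = sin(1 + 5) = sin(6) ≈ -0.2794
RHS = sin(1) + sin(5) ≈ -0.1175

LHS ≠ RHS (they differ by about 0.162), so the equation does not hold here.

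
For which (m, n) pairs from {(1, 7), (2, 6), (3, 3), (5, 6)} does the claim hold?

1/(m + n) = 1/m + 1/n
Testing each pair:
(1, 7): LHS = 1/8, RHS = 8/7 → fails
(2, 6): LHS = 1/8, RHS = 2/3 → fails
(3, 3): LHS = 1/6, RHS = 2/3 → fails
(5, 6): LHS = 1/11, RHS = 11/30 → fails

No pair satisfies the claim.

Answer: None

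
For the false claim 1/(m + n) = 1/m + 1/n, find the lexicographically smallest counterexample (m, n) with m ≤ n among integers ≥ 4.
Substituting (4, 4) into the claim:
LHS = 1/(4 + 4) = 1/8
RHS = 1/4 + 1/4 = 1/2

Since LHS ≠ RHS, this pair disproves the claim, and no lexicographically smaller pair (m ≤ n, integers ≥ 4) does.

For instance (8, 8) is also a counterexample (LHS = 1/16, RHS = 1/4), but it's lexicographically larger.

Answer: (m, n) = (4, 4)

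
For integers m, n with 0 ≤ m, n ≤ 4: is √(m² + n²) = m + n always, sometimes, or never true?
It holds at (m, n) = (0, 1) (both sides equal 1), but fails at (m, n) = (2, 1) (LHS = √(5) ≈ 2.236, RHS = 3).

Answer: Sometimes true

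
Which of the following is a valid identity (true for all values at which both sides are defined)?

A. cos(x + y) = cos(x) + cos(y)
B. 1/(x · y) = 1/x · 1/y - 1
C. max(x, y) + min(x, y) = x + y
C

A: fails at (1, 3) — LHS = cos(4) ≈ -0.6536, RHS = cos(3) + cos(1) ≈ -0.4497.
B: fails at (5, 5) — LHS = 1/25, RHS = -24/25.
C: holds — e.g. at (2, 3), both sides equal 5.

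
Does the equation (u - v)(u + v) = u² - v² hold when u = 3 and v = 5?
Substituting u = 3, v = 5:

LHS = (3 - 5)(3 + 5) = -16
RHS = 3² - 5² = -16

LHS = RHS, so the equation holds at this point.

Answer: Holds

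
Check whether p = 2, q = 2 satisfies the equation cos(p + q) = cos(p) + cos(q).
Fails

Substituting p = 2, q = 2:

LHS = cos(2 + 2) = cos(4) ≈ -0.6536
RHS = cos(2) + cos(2) = 2·cos(2) ≈ -0.8323

LHS ≠ RHS, so the equation does not hold at this point.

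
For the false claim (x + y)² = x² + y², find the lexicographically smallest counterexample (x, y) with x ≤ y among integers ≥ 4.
(x, y) = (4, 4)

Substituting (4, 4) into the claim:
LHS = (4 + 4)² = 64
RHS = 4² + 4² = 32

Since LHS ≠ RHS, this pair disproves the claim, and no lexicographically smaller pair (x ≤ y, integers ≥ 4) does.

For instance (5, 9) is also a counterexample (LHS = 196, RHS = 106), but it's lexicographically larger.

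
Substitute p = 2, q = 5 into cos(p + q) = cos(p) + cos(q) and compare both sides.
LHS = cos(2 + 5) = cos(7) ≈ 0.7539
RHS = cos(2) + cos(5) ≈ -0.1325

LHS ≠ RHS (they differ by about 0.8864), so the equation does not hold here.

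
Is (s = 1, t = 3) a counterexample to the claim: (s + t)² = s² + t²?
Yes

Substituting s = 1, t = 3:
LHS = (1 + 3)² = 16
RHS = 1² + 3² = 10

Since LHS ≠ RHS, this pair disproves the claim.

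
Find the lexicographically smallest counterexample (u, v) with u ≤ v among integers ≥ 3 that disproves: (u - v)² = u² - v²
(u, v) = (3, 4)

At (3, 3): both sides equal 0, so it holds there.

Substituting (3, 4) into the claim:
LHS = (3 - 4)² = 1
RHS = 3² - 4² = -7

Since LHS ≠ RHS, this pair disproves the claim, and no lexicographically smaller pair (u ≤ v, integers ≥ 3) does.

For instance (4, 5) is also a counterexample (LHS = 1, RHS = -9), but it's lexicographically larger.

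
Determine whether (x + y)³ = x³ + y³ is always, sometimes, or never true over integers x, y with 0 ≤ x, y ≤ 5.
Sometimes true

It holds at (x, y) = (5, 0) (both sides equal 125), but fails at (x, y) = (4, 2) (LHS = 216, RHS = 72).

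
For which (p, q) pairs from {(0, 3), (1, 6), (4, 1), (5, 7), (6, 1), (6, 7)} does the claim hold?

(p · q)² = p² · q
(0, 3), (4, 1), (6, 1)

Testing each pair:
(0, 3): LHS = 0, RHS = 0 → holds
(1, 6): LHS = 36, RHS = 6 → fails
(4, 1): LHS = 16, RHS = 16 → holds
(5, 7): LHS = 1225, RHS = 175 → fails
(6, 1): LHS = 36, RHS = 36 → holds
(6, 7): LHS = 1764, RHS = 252 → fails

3 of 6 pairs satisfy the claim.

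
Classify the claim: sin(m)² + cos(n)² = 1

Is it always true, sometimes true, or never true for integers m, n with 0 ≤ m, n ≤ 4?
Sometimes true

It holds at (m, n) = (0, 0) (both sides equal 1), but fails at (m, n) = (3, 0) (LHS = sin(3)² + 1 ≈ 1.02, RHS = 1).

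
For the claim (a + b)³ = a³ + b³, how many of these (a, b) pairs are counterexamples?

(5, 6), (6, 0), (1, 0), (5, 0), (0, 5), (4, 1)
2

Testing each pair:
(5, 6): LHS = 1331, RHS = 341 → counterexample
(6, 0): LHS = 216, RHS = 216 → satisfies claim
(1, 0): LHS = 1, RHS = 1 → satisfies claim
(5, 0): LHS = 125, RHS = 125 → satisfies claim
(0, 5): LHS = 125, RHS = 125 → satisfies claim
(4, 1): LHS = 125, RHS = 65 → counterexample

That makes 2 counterexamples.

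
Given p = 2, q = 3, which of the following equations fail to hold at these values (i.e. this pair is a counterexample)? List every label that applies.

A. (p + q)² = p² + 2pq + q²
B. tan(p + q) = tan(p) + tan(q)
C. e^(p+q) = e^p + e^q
B, C

Evaluating each claim at the given values:
A. LHS = 25, RHS = 25 → holds here (LHS = RHS)
B. LHS = tan(5) ≈ -3.381, RHS = tan(2) + tan(3) ≈ -2.328 → fails here (LHS ≠ RHS)
C. LHS = e^5 ≈ 148.4, RHS = e^2 + e^3 ≈ 27.47 → fails here (LHS ≠ RHS)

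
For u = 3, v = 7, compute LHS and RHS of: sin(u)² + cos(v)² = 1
LHS = sin(3)² + cos(7)² ≈ 0.5883
RHS = 1

LHS ≠ RHS (they differ by about 0.4117), so the equation does not hold here.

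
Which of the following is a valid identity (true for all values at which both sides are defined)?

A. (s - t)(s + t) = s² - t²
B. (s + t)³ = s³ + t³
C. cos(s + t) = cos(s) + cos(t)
A

A: holds — e.g. at (4, 6), both sides equal -20.
B: fails at (1, 5) — LHS = 216, RHS = 126.
C: fails at (0, 1) — LHS = cos(1) ≈ 0.5403, RHS = cos(1) + 1 ≈ 1.54.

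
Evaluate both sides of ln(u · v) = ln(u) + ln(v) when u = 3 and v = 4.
LHS = ln(3 · 4) = ln(12) ≈ 2.485
RHS = ln(3) + ln(4) ≈ 2.485

LHS = RHS: the two sides agree.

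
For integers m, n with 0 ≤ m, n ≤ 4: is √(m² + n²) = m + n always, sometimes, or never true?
It holds at (m, n) = (0, 0) (both sides equal 0), but fails at (m, n) = (3, 4) (LHS = 5, RHS = 7).

Answer: Sometimes true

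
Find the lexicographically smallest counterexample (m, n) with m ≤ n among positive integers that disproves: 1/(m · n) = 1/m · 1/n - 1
(m, n) = (1, 1)

Substituting (1, 1) into the claim:
LHS = 1/(1 · 1) = 1
RHS = 1/1 · 1/1 - 1 = 0

Since LHS ≠ RHS, this pair disproves the claim, and no lexicographically smaller pair (m ≤ n, positive integers) does.

For instance (6, 6) is also a counterexample (LHS = 1/36, RHS = -35/36), but it's lexicographically larger.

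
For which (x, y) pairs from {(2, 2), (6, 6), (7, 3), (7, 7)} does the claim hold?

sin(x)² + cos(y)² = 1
Testing each pair:
(2, 2): LHS = cos(2)² + sin(2)² = 1, RHS = 1 → holds
(6, 6): LHS = sin(6)² + cos(6)² = 1, RHS = 1 → holds
(7, 3): LHS = sin(7)² + cos(3)² ≈ 1.412, RHS = 1 → fails
(7, 7): LHS = sin(7)² + cos(7)² = 1, RHS = 1 → holds

3 of 4 pairs satisfy the claim.

Answer: (2, 2), (6, 6), (7, 7)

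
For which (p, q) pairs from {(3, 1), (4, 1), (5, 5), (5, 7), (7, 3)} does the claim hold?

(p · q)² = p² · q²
Testing each pair:
(3, 1): LHS = 9, RHS = 9 → holds
(4, 1): LHS = 16, RHS = 16 → holds
(5, 5): LHS = 625, RHS = 625 → holds
(5, 7): LHS = 1225, RHS = 1225 → holds
(7, 3): LHS = 441, RHS = 441 → holds

Every pair satisfies the claim.

Answer: All pairs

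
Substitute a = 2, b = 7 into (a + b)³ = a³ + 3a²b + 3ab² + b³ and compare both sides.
LHS = (2 + 7)³ = 729
RHS = 2³ + 3·2²·7 + 3·2·7² + 7³ = 729

LHS = RHS: the two sides agree.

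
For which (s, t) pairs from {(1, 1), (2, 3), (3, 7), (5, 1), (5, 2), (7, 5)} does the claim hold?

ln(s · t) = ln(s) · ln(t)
Testing each pair:
(1, 1): LHS = 0, RHS = 0 → holds
(2, 3): LHS = ln(6) ≈ 1.792, RHS = ln(2)·ln(3) ≈ 0.7615 → fails
(3, 7): LHS = ln(21) ≈ 3.045, RHS = ln(3)·ln(7) ≈ 2.138 → fails
(5, 1): LHS = ln(5) ≈ 1.609, RHS = 0 → fails
(5, 2): LHS = ln(10) ≈ 2.303, RHS = ln(2)·ln(5) ≈ 1.116 → fails
(7, 5): LHS = ln(35) ≈ 3.555, RHS = ln(5)·ln(7) ≈ 3.132 → fails

1 of 6 pairs satisfies the claim.

Answer: (1, 1)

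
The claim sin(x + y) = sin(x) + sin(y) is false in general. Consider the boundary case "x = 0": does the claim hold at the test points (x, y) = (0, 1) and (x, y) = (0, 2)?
Yes, holds at both test points

At (0, 1): LHS = sin(1) ≈ 0.8415, RHS = sin(1) ≈ 0.8415 → equal
At (0, 2): LHS = sin(2) ≈ 0.9093, RHS = sin(2) ≈ 0.9093 → equal

So the claim does hold at both of these boundary points, even though it is not an identity.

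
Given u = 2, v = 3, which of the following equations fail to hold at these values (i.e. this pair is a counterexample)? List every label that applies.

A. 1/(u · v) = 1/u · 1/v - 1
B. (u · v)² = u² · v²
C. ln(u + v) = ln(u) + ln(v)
Evaluating each claim at the given values:
A. LHS = 1/6, RHS = -5/6 → fails here (LHS ≠ RHS)
B. LHS = 36, RHS = 36 → holds here (LHS = RHS)
C. LHS = ln(5) ≈ 1.609, RHS = ln(2) + ln(3) ≈ 1.792 → fails here (LHS ≠ RHS)

Answer: A, C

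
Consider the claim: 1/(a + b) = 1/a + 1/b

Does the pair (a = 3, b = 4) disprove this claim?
Substituting a = 3, b = 4:
LHS = 1/(3 + 4) = 1/7
RHS = 1/3 + 1/4 = 7/12

Since LHS ≠ RHS, this pair disproves the claim.

Answer: Yes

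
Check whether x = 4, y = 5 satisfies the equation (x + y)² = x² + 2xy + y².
Holds

Substituting x = 4, y = 5:

LHS = (4 + 5)² = 81
RHS = 4² + 2·4·5 + 5² = 81

LHS = RHS, so the equation holds at this point.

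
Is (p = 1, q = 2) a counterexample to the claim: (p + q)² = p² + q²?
Yes

Substituting p = 1, q = 2:
LHS = (1 + 2)² = 9
RHS = 1² + 2² = 5

Since LHS ≠ RHS, this pair disproves the claim.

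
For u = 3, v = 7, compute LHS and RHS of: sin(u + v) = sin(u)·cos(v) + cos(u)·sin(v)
LHS = sin(3 + 7) = sin(10) ≈ -0.544
RHS = sin(3)·cos(7) + cos(3)·sin(7) = sin(7)·cos(3) + sin(3)·cos(7) ≈ -0.544

LHS = RHS: the two sides agree.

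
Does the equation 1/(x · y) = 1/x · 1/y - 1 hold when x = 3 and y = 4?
Substituting x = 3, y = 4:

LHS = 1/(3 · 4) = 1/12
RHS = 1/3 · 1/4 - 1 = -11/12

LHS ≠ RHS, so the equation does not hold at this point.

Answer: Fails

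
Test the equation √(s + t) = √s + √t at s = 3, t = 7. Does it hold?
Fails

Substituting s = 3, t = 7:

LHS = √(3 + 7) = √(10) ≈ 3.162
RHS = √3 + √7 = √(3) + √(7) ≈ 4.378

LHS ≠ RHS, so the equation does not hold at this point.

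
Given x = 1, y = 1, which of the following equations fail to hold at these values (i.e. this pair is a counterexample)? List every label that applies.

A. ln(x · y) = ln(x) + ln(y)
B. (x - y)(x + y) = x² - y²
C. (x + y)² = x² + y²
C

Evaluating each claim at the given values:
A. LHS = 0, RHS = 0 → holds here (LHS = RHS)
B. LHS = 0, RHS = 0 → holds here (LHS = RHS)
C. LHS = 4, RHS = 2 → fails here (LHS ≠ RHS)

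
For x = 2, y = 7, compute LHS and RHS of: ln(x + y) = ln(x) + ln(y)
LHS = ln(2 + 7) = ln(9) ≈ 2.197
RHS = ln(2) + ln(7) ≈ 2.639

LHS ≠ RHS (they differ by about 0.4418), so the equation does not hold here.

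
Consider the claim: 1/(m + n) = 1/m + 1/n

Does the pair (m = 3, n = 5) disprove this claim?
Substituting m = 3, n = 5:
LHS = 1/(3 + 5) = 1/8
RHS = 1/3 + 1/5 = 8/15

Since LHS ≠ RHS, this pair disproves the claim.

Answer: Yes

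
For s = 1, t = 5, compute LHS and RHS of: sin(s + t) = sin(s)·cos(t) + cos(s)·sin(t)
LHS = sin(1 + 5) = sin(6) ≈ -0.2794
RHS = sin(1)·cos(5) + cos(1)·sin(5) = sin(5)·cos(1) + sin(1)·cos(5) ≈ -0.2794

LHS = RHS: the two sides agree.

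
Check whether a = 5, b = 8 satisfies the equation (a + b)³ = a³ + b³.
Fails

Substituting a = 5, b = 8:

LHS = (5 + 8)³ = 2197
RHS = 5³ + 8³ = 637

LHS ≠ RHS, so the equation does not hold at this point.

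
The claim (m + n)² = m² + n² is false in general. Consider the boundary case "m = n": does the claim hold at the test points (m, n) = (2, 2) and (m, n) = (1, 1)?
No, fails at both test points

At (2, 2): LHS = 16 ≠ RHS = 8
At (1, 1): LHS = 4 ≠ RHS = 2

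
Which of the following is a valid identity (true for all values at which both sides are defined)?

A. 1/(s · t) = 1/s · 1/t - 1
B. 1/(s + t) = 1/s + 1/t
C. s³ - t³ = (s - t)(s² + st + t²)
A: fails at (2, 5) — LHS = 1/10, RHS = -9/10.
B: fails at (3, 3) — LHS = 1/6, RHS = 2/3.
C: holds — e.g. at (2, 4), both sides equal -56.

Answer: C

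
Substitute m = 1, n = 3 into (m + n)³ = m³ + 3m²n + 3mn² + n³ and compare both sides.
LHS = (1 + 3)³ = 64
RHS = 1³ + 3·1²·3 + 3·1·3² + 3³ = 64

LHS = RHS: the two sides agree.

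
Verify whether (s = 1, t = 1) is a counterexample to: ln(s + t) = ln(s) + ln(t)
Substituting s = 1, t = 1:
LHS = ln(1 + 1) = ln(2) ≈ 0.6931
RHS = ln(1) + ln(1) = 0

Since LHS ≠ RHS, this pair disproves the claim.

Answer: Yes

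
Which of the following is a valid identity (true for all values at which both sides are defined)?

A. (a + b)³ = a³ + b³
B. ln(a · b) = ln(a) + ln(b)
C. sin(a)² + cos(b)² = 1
B

A: fails at (1, 5) — LHS = 216, RHS = 126.
B: holds — e.g. at (1, 4), both sides equal ln(4) ≈ 1.386.
C: fails at (2, 4) — LHS = cos(4)² + sin(2)² ≈ 1.254, RHS = 1.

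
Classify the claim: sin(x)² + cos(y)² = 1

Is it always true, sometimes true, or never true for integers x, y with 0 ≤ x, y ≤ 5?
It holds at (x, y) = (1, 1) (both sides equal 1), but fails at (x, y) = (5, 4) (LHS = cos(4)² + sin(5)² ≈ 1.347, RHS = 1).

Answer: Sometimes true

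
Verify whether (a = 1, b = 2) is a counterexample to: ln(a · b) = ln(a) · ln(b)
Substituting a = 1, b = 2:
LHS = ln(1 · 2) = ln(2) ≈ 0.6931
RHS = ln(1) · ln(2) = 0

Since LHS ≠ RHS, this pair disproves the claim.

Answer: Yes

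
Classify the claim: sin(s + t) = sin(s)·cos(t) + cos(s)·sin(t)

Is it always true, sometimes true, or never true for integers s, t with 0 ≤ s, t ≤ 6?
Always true

The identity holds for every pair in the range. For instance at (s, t) = (4, 4): both sides equal sin(8) ≈ 0.9894.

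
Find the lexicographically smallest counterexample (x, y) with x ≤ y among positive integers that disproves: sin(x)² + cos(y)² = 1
At (1, 1): both sides equal 1, so it holds there.

Substituting (1, 2) into the claim:
LHS = sin(1)² + cos(2)² ≈ 0.8813
RHS = 1

Since LHS ≠ RHS, this pair disproves the claim, and no lexicographically smaller pair (x ≤ y, positive integers) does.

For instance (3, 7) is also a counterexample (LHS = sin(3)² + cos(7)² ≈ 0.5883, RHS = 1), but it's lexicographically larger.

Answer: (x, y) = (1, 2)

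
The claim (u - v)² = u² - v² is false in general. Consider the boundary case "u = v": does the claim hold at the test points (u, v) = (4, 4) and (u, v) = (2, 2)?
At (4, 4): LHS = 0, RHS = 0 → equal
At (2, 2): LHS = 0, RHS = 0 → equal

So the claim does hold at both of these boundary points, even though it is not an identity.

Answer: Yes, holds at both test points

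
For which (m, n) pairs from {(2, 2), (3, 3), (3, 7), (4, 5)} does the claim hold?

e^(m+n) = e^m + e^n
None

Testing each pair:
(2, 2): LHS = e^4 ≈ 54.6, RHS = 2·e^2 ≈ 14.78 → fails
(3, 3): LHS = e^6 ≈ 403.4, RHS = 2·e^3 ≈ 40.17 → fails
(3, 7): LHS = e^10 ≈ 22026.5, RHS = e^3 + e^7 ≈ 1117 → fails
(4, 5): LHS = e^9 ≈ 8103, RHS = e^4 + e^5 ≈ 203 → fails

No pair satisfies the claim.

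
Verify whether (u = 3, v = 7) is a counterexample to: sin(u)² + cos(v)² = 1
Substituting u = 3, v = 7:
LHS = sin(3)² + cos(7)² ≈ 0.5883
RHS = 1

Since LHS ≠ RHS, this pair disproves the claim.

Answer: Yes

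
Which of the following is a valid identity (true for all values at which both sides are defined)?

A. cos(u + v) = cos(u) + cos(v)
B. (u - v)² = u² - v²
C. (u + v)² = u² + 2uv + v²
C

A: fails at (2, 7) — LHS = cos(9) ≈ -0.9111, RHS = cos(2) + cos(7) ≈ 0.3378.
B: fails at (6, 7) — LHS = 1, RHS = -13.
C: holds — e.g. at (6, 7), both sides equal 169.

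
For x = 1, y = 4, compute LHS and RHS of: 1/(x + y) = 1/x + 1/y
LHS = 1/(1 + 4) = 1/5
RHS = 1/1 + 1/4 = 5/4

LHS ≠ RHS, so the equation does not hold here.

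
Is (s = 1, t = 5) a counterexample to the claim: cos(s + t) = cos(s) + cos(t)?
Yes

Substituting s = 1, t = 5:
LHS = cos(1 + 5) = cos(6) ≈ 0.9602
RHS = cos(1) + cos(5) ≈ 0.824

Since LHS ≠ RHS, this pair disproves the claim.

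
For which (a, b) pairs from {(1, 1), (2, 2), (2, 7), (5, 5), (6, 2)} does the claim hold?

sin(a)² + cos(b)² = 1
Testing each pair:
(1, 1): LHS = cos(1)² + sin(1)² = 1, RHS = 1 → holds
(2, 2): LHS = cos(2)² + sin(2)² = 1, RHS = 1 → holds
(2, 7): LHS = cos(7)² + sin(2)² ≈ 1.395, RHS = 1 → fails
(5, 5): LHS = cos(5)² + sin(5)² = 1, RHS = 1 → holds
(6, 2): LHS = sin(6)² + cos(2)² ≈ 0.2513, RHS = 1 → fails

3 of 5 pairs satisfy the claim.

Answer: (1, 1), (2, 2), (5, 5)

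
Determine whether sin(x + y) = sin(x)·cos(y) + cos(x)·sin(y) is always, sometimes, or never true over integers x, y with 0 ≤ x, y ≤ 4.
Always true

The identity holds for every pair in the range. For instance at (x, y) = (1, 2): both sides equal sin(3) ≈ 0.1411.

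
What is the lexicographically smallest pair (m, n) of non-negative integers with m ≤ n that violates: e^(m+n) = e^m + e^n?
(m, n) = (0, 0)

Substituting (0, 0) into the claim:
LHS = e^(0+0) = 1
RHS = e^0 + e^0 = 2

Since LHS ≠ RHS, this pair disproves the claim, and no lexicographically smaller pair (m ≤ n, non-negative integers) does.

For instance (3, 7) is also a counterexample (LHS = e^10 ≈ 22026.5, RHS = e^3 + e^7 ≈ 1117), but it's lexicographically larger.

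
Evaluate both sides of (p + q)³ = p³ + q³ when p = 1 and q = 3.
LHS = (1 + 3)³ = 64
RHS = 1³ + 3³ = 28

LHS ≠ RHS, so the equation does not hold here.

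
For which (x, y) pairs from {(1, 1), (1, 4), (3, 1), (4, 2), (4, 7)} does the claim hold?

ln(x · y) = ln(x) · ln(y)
(1, 1)

Testing each pair:
(1, 1): LHS = 0, RHS = 0 → holds
(1, 4): LHS = ln(4) ≈ 1.386, RHS = 0 → fails
(3, 1): LHS = ln(3) ≈ 1.099, RHS = 0 → fails
(4, 2): LHS = ln(8) ≈ 2.079, RHS = ln(2)·ln(4) ≈ 0.9609 → fails
(4, 7): LHS = ln(28) ≈ 3.332, RHS = ln(4)·ln(7) ≈ 2.698 → fails

1 of 5 pairs satisfies the claim.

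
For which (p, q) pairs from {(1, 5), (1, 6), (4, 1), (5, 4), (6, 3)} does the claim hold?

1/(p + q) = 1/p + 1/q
None

Testing each pair:
(1, 5): LHS = 1/6, RHS = 6/5 → fails
(1, 6): LHS = 1/7, RHS = 7/6 → fails
(4, 1): LHS = 1/5, RHS = 5/4 → fails
(5, 4): LHS = 1/9, RHS = 9/20 → fails
(6, 3): LHS = 1/9, RHS = 1/2 → fails

No pair satisfies the claim.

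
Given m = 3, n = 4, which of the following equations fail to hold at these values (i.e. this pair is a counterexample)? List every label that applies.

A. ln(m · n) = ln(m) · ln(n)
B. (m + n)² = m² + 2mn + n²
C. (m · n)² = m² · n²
Evaluating each claim at the given values:
A. LHS = ln(12) ≈ 2.485, RHS = ln(3)·ln(4) ≈ 1.523 → fails here (LHS ≠ RHS)
B. LHS = 49, RHS = 49 → holds here (LHS = RHS)
C. LHS = 144, RHS = 144 → holds here (LHS = RHS)

Answer: A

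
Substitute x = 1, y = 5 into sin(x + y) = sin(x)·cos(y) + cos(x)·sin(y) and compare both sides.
LHS = sin(1 + 5) = sin(6) ≈ -0.2794
RHS = sin(1)·cos(5) + cos(1)·sin(5) = sin(5)·cos(1) + sin(1)·cos(5) ≈ -0.2794

LHS = RHS: the two sides agree.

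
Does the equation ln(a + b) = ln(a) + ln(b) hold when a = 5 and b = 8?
Substituting a = 5, b = 8:

LHS = ln(5 + 8) = ln(13) ≈ 2.565
RHS = ln(5) + ln(8) ≈ 3.689

LHS ≠ RHS, so the equation does not hold at this point.

Answer: Fails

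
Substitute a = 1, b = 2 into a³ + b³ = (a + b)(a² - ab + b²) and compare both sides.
LHS = 1³ + 2³ = 9
RHS = (1 + 2)(1² - 1·2 + 2²) = 9

LHS = RHS: the two sides agree.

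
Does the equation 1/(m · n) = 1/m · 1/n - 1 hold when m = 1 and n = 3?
Substituting m = 1, n = 3:

LHS = 1/(1 · 3) = 1/3
RHS = 1/1 · 1/3 - 1 = -2/3

LHS ≠ RHS, so the equation does not hold at this point.

Answer: Fails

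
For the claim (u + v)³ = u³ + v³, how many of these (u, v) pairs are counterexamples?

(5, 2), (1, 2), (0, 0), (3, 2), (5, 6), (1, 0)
Testing each pair:
(5, 2): LHS = 343, RHS = 133 → counterexample
(1, 2): LHS = 27, RHS = 9 → counterexample
(0, 0): LHS = 0, RHS = 0 → satisfies claim
(3, 2): LHS = 125, RHS = 35 → counterexample
(5, 6): LHS = 1331, RHS = 341 → counterexample
(1, 0): LHS = 1, RHS = 1 → satisfies claim

That makes 4 counterexamples.

Answer: 4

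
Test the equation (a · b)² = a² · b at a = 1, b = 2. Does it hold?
Fails

Substituting a = 1, b = 2:

LHS = (1 · 2)² = 4
RHS = 1² · 2 = 2

LHS ≠ RHS, so the equation does not hold at this point.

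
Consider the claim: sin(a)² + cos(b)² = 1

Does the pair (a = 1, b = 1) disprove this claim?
Substituting a = 1, b = 1:
LHS = sin(1)² + cos(1)² = 1
RHS = 1

The sides agree, so this pair does not disprove the claim.

Answer: No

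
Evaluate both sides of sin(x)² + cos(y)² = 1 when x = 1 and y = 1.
LHS = sin(1)² + cos(1)² = 1
RHS = 1

LHS = RHS: the two sides agree.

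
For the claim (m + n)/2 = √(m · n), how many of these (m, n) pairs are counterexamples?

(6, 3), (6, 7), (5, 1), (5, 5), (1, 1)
Testing each pair:
(6, 3): LHS = 9/2, RHS = 3·√(2) ≈ 4.243 → counterexample
(6, 7): LHS = 13/2, RHS = √(42) ≈ 6.481 → counterexample
(5, 1): LHS = 3, RHS = √(5) ≈ 2.236 → counterexample
(5, 5): LHS = 5, RHS = 5 → satisfies claim
(1, 1): LHS = 1, RHS = 1 → satisfies claim

That makes 3 counterexamples.

Answer: 3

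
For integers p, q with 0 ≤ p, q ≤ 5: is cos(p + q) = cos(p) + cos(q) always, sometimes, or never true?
Never true

The claim fails for every pair in the range. For instance at (p, q) = (0, 3): LHS = cos(3) ≈ -0.99, RHS = cos(3) + 1 ≈ 0.01001.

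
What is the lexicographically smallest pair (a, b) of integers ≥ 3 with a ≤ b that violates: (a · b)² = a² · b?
Substituting (3, 3) into the claim:
LHS = (3 · 3)² = 81
RHS = 3² · 3 = 27

Since LHS ≠ RHS, this pair disproves the claim, and no lexicographically smaller pair (a ≤ b, integers ≥ 3) does.

For instance (5, 6) is also a counterexample (LHS = 900, RHS = 150), but it's lexicographically larger.

Answer: (a, b) = (3, 3)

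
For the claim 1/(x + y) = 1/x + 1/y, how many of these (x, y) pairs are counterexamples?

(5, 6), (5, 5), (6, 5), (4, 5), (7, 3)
5

Testing each pair:
(5, 6): LHS = 1/11, RHS = 11/30 → counterexample
(5, 5): LHS = 1/10, RHS = 2/5 → counterexample
(6, 5): LHS = 1/11, RHS = 11/30 → counterexample
(4, 5): LHS = 1/9, RHS = 9/20 → counterexample
(7, 3): LHS = 1/10, RHS = 10/21 → counterexample

That makes 5 counterexamples.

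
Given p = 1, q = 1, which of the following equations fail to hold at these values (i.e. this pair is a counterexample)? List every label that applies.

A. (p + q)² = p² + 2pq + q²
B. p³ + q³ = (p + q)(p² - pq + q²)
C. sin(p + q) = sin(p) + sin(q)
C

Evaluating each claim at the given values:
A. LHS = 4, RHS = 4 → holds here (LHS = RHS)
B. LHS = 2, RHS = 2 → holds here (LHS = RHS)
C. LHS = sin(2) ≈ 0.9093, RHS = 2·sin(1) ≈ 1.683 → fails here (LHS ≠ RHS)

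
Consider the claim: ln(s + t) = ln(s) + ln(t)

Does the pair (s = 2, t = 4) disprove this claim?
Yes

Substituting s = 2, t = 4:
LHS = ln(2 + 4) = ln(6) ≈ 1.792
RHS = ln(2) + ln(4) ≈ 2.079

Since LHS ≠ RHS, this pair disproves the claim.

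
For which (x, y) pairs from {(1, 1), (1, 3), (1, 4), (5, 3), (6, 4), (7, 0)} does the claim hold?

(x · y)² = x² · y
Testing each pair:
(1, 1): LHS = 1, RHS = 1 → holds
(1, 3): LHS = 9, RHS = 3 → fails
(1, 4): LHS = 16, RHS = 4 → fails
(5, 3): LHS = 225, RHS = 75 → fails
(6, 4): LHS = 576, RHS = 144 → fails
(7, 0): LHS = 0, RHS = 0 → holds

2 of 6 pairs satisfy the claim.

Answer: (1, 1), (7, 0)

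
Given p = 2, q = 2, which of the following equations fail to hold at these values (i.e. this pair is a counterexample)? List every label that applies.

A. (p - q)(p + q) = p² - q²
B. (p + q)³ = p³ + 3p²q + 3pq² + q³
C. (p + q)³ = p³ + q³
Evaluating each claim at the given values:
A. LHS = 0, RHS = 0 → holds here (LHS = RHS)
B. LHS = 64, RHS = 64 → holds here (LHS = RHS)
C. LHS = 64, RHS = 16 → fails here (LHS ≠ RHS)

Answer: C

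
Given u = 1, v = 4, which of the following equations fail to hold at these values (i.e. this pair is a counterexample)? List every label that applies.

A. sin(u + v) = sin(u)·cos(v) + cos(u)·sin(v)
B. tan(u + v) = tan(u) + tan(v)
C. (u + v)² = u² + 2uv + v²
Evaluating each claim at the given values:
A. LHS = sin(5) ≈ -0.9589, RHS = sin(1)·cos(4) + sin(4)·cos(1) ≈ -0.9589 → holds here (LHS = RHS)
B. LHS = tan(5) ≈ -3.381, RHS = tan(4) + tan(1) ≈ 2.715 → fails here (LHS ≠ RHS)
C. LHS = 25, RHS = 25 → holds here (LHS = RHS)

Answer: B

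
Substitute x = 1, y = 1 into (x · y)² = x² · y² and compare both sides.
LHS = (1 · 1)² = 1
RHS = 1² · 1² = 1

LHS = RHS: the two sides agree.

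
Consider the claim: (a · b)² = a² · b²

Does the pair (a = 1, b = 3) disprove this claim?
No

Substituting a = 1, b = 3:
LHS = (1 · 3)² = 9
RHS = 1² · 3² = 9

The sides agree, so this pair does not disprove the claim.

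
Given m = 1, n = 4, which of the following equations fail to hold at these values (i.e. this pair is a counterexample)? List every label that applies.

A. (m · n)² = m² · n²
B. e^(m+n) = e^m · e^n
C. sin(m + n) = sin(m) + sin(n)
C

Evaluating each claim at the given values:
A. LHS = 16, RHS = 16 → holds here (LHS = RHS)
B. LHS = e^5 ≈ 148.4, RHS = e^5 ≈ 148.4 → holds here (LHS = RHS)
C. LHS = sin(5) ≈ -0.9589, RHS = sin(4) + sin(1) ≈ 0.08467 → fails here (LHS ≠ RHS)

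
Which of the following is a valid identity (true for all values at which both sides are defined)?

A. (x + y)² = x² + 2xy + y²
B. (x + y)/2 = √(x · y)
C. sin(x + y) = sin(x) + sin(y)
A: holds — e.g. at (1, 1), both sides equal 4.
B: fails at (4, 5) — LHS = 9/2, RHS = 2·√(5) ≈ 4.472.
C: fails at (2, 3) — LHS = sin(5) ≈ -0.9589, RHS = sin(3) + sin(2) ≈ 1.05.

Answer: A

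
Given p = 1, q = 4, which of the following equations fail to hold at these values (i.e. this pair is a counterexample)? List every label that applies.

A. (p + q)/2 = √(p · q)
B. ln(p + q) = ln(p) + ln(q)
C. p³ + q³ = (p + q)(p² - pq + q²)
A, B

Evaluating each claim at the given values:
A. LHS = 5/2, RHS = 2 → fails here (LHS ≠ RHS)
B. LHS = ln(5) ≈ 1.609, RHS = ln(4) ≈ 1.386 → fails here (LHS ≠ RHS)
C. LHS = 65, RHS = 65 → holds here (LHS = RHS)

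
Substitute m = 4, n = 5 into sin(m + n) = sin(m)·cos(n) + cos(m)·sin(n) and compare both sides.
LHS = sin(4 + 5) = sin(9) ≈ 0.4121
RHS = sin(4)·cos(5) + cos(4)·sin(5) = sin(4)·cos(5) + sin(5)·cos(4) ≈ 0.4121

LHS = RHS: the two sides agree.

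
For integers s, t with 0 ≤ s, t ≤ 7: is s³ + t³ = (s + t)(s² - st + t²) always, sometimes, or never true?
Always true

The identity holds for every pair in the range. For instance at (s, t) = (3, 6): both sides equal 243.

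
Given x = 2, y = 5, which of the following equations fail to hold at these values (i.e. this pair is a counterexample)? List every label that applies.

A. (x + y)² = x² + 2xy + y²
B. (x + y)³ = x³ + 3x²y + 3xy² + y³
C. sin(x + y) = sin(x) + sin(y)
C

Evaluating each claim at the given values:
A. LHS = 49, RHS = 49 → holds here (LHS = RHS)
B. LHS = 343, RHS = 343 → holds here (LHS = RHS)
C. LHS = sin(7) ≈ 0.657, RHS = sin(5) + sin(2) ≈ -0.04963 → fails here (LHS ≠ RHS)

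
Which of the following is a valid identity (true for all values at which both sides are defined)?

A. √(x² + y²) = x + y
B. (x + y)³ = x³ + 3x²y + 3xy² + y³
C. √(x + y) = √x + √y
A: fails at (2, 3) — LHS = √(13) ≈ 3.606, RHS = 5.
B: holds — e.g. at (3, 3), both sides equal 216.
C: fails at (2, 3) — LHS = √(5) ≈ 2.236, RHS = √(2) + √(3) ≈ 3.146.

Answer: B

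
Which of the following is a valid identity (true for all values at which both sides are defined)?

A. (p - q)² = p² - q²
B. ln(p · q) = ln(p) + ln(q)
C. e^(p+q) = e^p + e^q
A: fails at (1, 5) — LHS = 16, RHS = -24.
B: holds — e.g. at (6, 7), both sides equal ln(42) ≈ 3.738.
C: fails at (3, 3) — LHS = e^6 ≈ 403.4, RHS = 2·e^3 ≈ 40.17.

Answer: B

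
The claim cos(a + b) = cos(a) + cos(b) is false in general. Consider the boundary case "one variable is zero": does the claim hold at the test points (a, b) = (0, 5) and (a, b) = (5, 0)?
No, fails at both test points

At (0, 5): LHS = cos(5) ≈ 0.2837 ≠ RHS = cos(5) + 1 ≈ 1.284
At (5, 0): LHS = cos(5) ≈ 0.2837 ≠ RHS = cos(5) + 1 ≈ 1.284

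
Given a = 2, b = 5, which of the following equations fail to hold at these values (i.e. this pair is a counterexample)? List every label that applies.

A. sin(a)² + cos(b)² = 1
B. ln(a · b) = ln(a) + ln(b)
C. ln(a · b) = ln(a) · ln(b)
A, C

Evaluating each claim at the given values:
A. LHS = cos(5)² + sin(2)² ≈ 0.9073, RHS = 1 → fails here (LHS ≠ RHS)
B. LHS = ln(10) ≈ 2.303, RHS = ln(2) + ln(5) ≈ 2.303 → holds here (LHS = RHS)
C. LHS = ln(10) ≈ 2.303, RHS = ln(2)·ln(5) ≈ 1.116 → fails here (LHS ≠ RHS)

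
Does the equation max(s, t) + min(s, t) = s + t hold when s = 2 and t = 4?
Holds

Substituting s = 2, t = 4:

LHS = max(2, 4) + min(2, 4) = 6
RHS = 2 + 4 = 6

LHS = RHS, so the equation holds at this point.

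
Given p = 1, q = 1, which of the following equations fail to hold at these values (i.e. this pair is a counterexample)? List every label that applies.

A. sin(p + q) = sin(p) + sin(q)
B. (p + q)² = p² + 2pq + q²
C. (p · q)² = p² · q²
Evaluating each claim at the given values:
A. LHS = sin(2) ≈ 0.9093, RHS = 2·sin(1) ≈ 1.683 → fails here (LHS ≠ RHS)
B. LHS = 4, RHS = 4 → holds here (LHS = RHS)
C. LHS = 1, RHS = 1 → holds here (LHS = RHS)

Answer: A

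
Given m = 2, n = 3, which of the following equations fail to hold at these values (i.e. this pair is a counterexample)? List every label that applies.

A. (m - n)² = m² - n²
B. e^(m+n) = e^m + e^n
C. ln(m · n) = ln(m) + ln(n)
Evaluating each claim at the given values:
A. LHS = 1, RHS = -5 → fails here (LHS ≠ RHS)
B. LHS = e^5 ≈ 148.4, RHS = e^2 + e^3 ≈ 27.47 → fails here (LHS ≠ RHS)
C. LHS = ln(6) ≈ 1.792, RHS = ln(2) + ln(3) ≈ 1.792 → holds here (LHS = RHS)

Answer: A, B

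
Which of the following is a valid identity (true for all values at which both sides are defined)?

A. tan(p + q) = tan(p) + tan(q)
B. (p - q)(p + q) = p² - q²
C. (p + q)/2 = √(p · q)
A: fails at (3, 7) — LHS = tan(10) ≈ 0.6484, RHS = tan(3) + tan(7) ≈ 0.7289.
B: holds — e.g. at (1, 3), both sides equal -8.
C: fails at (3, 4) — LHS = 7/2, RHS = 2·√(3) ≈ 3.464.

Answer: B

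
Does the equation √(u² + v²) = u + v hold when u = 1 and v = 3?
Substituting u = 1, v = 3:

LHS = √(1² + 3²) = √(10) ≈ 3.162
RHS = 1 + 3 = 4

LHS ≠ RHS, so the equation does not hold at this point.

Answer: Fails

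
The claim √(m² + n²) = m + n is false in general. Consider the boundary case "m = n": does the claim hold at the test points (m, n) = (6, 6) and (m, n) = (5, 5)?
No, fails at both test points

At (6, 6): LHS = 6·√(2) ≈ 8.485 ≠ RHS = 12
At (5, 5): LHS = 5·√(2) ≈ 7.071 ≠ RHS = 10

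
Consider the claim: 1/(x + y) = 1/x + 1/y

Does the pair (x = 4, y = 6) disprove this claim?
Yes

Substituting x = 4, y = 6:
LHS = 1/(4 + 6) = 1/10
RHS = 1/4 + 1/6 = 5/12

Since LHS ≠ RHS, this pair disproves the claim.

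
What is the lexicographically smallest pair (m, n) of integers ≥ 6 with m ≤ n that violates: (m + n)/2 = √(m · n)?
At (6, 6): both sides equal 6, so it holds there.

Substituting (6, 7) into the claim:
LHS = (6 + 7)/2 = 13/2
RHS = √(6 · 7) = √(42) ≈ 6.481

Since LHS ≠ RHS, this pair disproves the claim, and no lexicographically smaller pair (m ≤ n, integers ≥ 6) does.

For instance (6, 10) is also a counterexample (LHS = 8, RHS = 2·√(15) ≈ 7.746), but it's lexicographically larger.

Answer: (m, n) = (6, 7)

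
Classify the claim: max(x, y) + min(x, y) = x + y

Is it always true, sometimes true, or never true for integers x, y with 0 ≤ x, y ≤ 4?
The identity holds for every pair in the range. For instance at (x, y) = (4, 4): both sides equal 8.

Answer: Always true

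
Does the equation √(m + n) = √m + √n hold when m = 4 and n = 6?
Substituting m = 4, n = 6:

LHS = √(4 + 6) = √(10) ≈ 3.162
RHS = √4 + √6 = 2 + √(6) ≈ 4.449

LHS ≠ RHS, so the equation does not hold at this point.

Answer: Fails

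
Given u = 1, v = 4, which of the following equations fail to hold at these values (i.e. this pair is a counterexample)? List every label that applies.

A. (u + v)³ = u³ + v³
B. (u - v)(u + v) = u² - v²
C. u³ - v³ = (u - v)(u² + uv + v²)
Evaluating each claim at the given values:
A. LHS = 125, RHS = 65 → fails here (LHS ≠ RHS)
B. LHS = -15, RHS = -15 → holds here (LHS = RHS)
C. LHS = -63, RHS = -63 → holds here (LHS = RHS)

Answer: A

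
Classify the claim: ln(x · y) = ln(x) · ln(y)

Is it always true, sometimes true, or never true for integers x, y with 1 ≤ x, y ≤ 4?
It holds at (x, y) = (1, 1) (both sides equal 0), but fails at (x, y) = (4, 4) (LHS = ln(16) ≈ 2.773, RHS = ln(4)² ≈ 1.922).

Answer: Sometimes true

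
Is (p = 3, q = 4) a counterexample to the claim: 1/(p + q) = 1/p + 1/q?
Yes

Substituting p = 3, q = 4:
LHS = 1/(3 + 4) = 1/7
RHS = 1/3 + 1/4 = 7/12

Since LHS ≠ RHS, this pair disproves the claim.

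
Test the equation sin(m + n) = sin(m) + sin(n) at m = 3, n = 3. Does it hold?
Fails

Substituting m = 3, n = 3:

LHS = sin(3 + 3) = sin(6) ≈ -0.2794
RHS = sin(3) + sin(3) = 2·sin(3) ≈ 0.2822

LHS ≠ RHS, so the equation does not hold at this point.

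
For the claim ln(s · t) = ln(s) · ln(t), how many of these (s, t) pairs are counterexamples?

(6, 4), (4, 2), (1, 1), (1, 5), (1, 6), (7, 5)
Testing each pair:
(6, 4): LHS = ln(24) ≈ 3.178, RHS = ln(4)·ln(6) ≈ 2.484 → counterexample
(4, 2): LHS = ln(8) ≈ 2.079, RHS = ln(2)·ln(4) ≈ 0.9609 → counterexample
(1, 1): LHS = 0, RHS = 0 → satisfies claim
(1, 5): LHS = ln(5) ≈ 1.609, RHS = 0 → counterexample
(1, 6): LHS = ln(6) ≈ 1.792, RHS = 0 → counterexample
(7, 5): LHS = ln(35) ≈ 3.555, RHS = ln(5)·ln(7) ≈ 3.132 → counterexample

That makes 5 counterexamples.

Answer: 5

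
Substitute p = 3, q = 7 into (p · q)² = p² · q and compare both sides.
LHS = (3 · 7)² = 441
RHS = 3² · 7 = 63

LHS ≠ RHS, so the equation does not hold here.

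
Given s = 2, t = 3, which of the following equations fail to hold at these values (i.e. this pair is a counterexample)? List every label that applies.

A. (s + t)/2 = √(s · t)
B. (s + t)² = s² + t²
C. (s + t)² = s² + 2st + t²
Evaluating each claim at the given values:
A. LHS = 5/2, RHS = √(6) ≈ 2.449 → fails here (LHS ≠ RHS)
B. LHS = 25, RHS = 13 → fails here (LHS ≠ RHS)
C. LHS = 25, RHS = 25 → holds here (LHS = RHS)

Answer: A, B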